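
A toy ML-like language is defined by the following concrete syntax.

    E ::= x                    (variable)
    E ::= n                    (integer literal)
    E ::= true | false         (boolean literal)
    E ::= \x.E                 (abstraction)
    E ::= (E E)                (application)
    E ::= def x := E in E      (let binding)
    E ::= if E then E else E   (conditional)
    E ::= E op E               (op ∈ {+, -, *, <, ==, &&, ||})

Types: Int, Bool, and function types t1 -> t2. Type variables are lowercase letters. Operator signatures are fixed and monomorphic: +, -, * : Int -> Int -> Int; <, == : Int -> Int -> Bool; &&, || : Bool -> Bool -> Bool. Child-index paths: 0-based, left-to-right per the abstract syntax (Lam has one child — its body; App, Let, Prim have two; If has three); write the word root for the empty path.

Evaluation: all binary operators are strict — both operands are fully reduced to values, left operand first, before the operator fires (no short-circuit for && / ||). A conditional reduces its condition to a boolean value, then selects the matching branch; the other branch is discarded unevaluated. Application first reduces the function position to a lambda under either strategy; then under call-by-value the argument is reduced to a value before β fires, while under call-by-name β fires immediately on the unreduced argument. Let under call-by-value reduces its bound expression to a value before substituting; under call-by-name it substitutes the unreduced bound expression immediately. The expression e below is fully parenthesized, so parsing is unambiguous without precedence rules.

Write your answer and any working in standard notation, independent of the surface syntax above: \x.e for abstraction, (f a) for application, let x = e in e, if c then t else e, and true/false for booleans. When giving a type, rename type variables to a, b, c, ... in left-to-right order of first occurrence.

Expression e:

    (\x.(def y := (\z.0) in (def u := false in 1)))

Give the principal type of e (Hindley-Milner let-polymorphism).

Derivation:
\z._ : b -> Int
let y : forall. b -> Int
let u : Bool
\x._ : a -> Int

Answer: a -> Int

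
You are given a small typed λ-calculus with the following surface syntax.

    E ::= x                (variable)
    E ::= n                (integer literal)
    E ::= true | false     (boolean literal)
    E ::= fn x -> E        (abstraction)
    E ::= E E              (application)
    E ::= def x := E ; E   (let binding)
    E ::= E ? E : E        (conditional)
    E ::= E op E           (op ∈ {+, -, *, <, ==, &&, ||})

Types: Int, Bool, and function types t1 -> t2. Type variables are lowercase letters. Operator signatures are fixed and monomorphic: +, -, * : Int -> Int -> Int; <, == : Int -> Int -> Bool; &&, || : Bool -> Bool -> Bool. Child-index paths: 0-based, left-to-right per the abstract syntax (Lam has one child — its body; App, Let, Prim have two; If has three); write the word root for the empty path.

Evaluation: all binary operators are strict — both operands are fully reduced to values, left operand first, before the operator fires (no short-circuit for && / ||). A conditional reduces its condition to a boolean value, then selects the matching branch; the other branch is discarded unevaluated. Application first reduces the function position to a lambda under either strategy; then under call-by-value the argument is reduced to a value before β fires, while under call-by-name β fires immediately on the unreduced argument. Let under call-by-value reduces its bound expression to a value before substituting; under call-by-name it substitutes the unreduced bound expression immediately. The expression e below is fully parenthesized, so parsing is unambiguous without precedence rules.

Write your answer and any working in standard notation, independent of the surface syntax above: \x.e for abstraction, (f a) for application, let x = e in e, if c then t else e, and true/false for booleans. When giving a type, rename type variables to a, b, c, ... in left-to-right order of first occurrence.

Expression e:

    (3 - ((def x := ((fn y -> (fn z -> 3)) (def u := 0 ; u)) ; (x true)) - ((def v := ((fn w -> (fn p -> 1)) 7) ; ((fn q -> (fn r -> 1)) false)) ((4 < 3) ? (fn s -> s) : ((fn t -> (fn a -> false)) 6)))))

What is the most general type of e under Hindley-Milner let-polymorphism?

Working:
  unify Int ~ Int
\z._ : b -> Int
\y._ : a -> b -> Int
let u : Int
u : Int
  unify a -> b -> Int ~ Int -> c
  unify a ~ Int
  unify b -> Int ~ c
_ _ : b -> Int
let x : forall. b -> Int
x : d -> Int
  unify d -> Int ~ Bool -> e
  unify d ~ Bool
  unify Int ~ e
_ _ : Int
  unify Int ~ Int
\p._ : g -> Int
\w._ : f -> g -> Int
  unify f -> g -> Int ~ Int -> h
  unify f ~ Int
  unify g -> Int ~ h
_ _ : g -> Int
let v : forall. g -> Int
\r._ : j -> Int
\q._ : i -> j -> Int
  unify i -> j -> Int ~ Bool -> k
  unify i ~ Bool
  unify j -> Int ~ k
_ _ : j -> Int
  unify Int ~ Int
  unify Int ~ Int
  unify Bool ~ Bool
s : l
\s._ : l -> l
\a._ : n -> Bool
\t._ : m -> n -> Bool
  unify m -> n -> Bool ~ Int -> o
  unify m ~ Int
  unify n -> Bool ~ o
_ _ : n -> Bool
  unify l -> l ~ n -> Bool
  unify l ~ n
  unify n ~ Bool
  unify j -> Int ~ (Bool -> Bool) -> p
  unify j ~ Bool -> Bool
  unify Int ~ p
_ _ : Int
  unify Int ~ Int
  unify Int ~ Int

Answer: Int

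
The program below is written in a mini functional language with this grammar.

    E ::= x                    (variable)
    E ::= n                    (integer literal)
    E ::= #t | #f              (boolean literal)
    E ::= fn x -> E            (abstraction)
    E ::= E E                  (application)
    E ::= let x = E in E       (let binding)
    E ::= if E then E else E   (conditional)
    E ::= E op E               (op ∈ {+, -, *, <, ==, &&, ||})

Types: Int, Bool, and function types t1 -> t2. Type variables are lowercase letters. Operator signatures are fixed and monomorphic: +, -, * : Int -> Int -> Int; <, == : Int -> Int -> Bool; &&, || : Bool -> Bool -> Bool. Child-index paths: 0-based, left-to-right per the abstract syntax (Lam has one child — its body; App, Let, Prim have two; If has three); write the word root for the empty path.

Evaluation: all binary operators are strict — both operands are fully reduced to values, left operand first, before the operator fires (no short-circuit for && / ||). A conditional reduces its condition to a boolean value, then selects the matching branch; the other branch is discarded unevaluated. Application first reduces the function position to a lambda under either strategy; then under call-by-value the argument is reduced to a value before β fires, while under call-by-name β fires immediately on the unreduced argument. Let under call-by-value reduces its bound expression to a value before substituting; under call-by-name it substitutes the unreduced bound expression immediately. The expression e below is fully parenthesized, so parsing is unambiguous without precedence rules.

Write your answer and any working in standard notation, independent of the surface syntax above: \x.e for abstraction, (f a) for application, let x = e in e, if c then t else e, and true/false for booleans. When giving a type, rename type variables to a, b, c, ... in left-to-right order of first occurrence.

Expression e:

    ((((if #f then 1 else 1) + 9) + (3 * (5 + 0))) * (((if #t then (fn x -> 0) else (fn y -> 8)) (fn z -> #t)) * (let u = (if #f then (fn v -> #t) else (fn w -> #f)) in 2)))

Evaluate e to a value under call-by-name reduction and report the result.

Working:
step 0: ((((if false then 1 else 1) + 9) + (3 * (5 + 0))) * (((if true then (\x.0) else (\y.8)) (\z.true)) * (let u = (if false then (\v.true) else (\w.false)) in 2)))
step 1: [if@0.0.0] (((1 + 9) + (3 * (5 + 0))) * (((if true then (\x.0) else (\y.8)) (\z.true)) * (let u = (if false then (\v.true) else (\w.false)) in 2)))
step 2: [delta@0.0] ((10 + (3 * (5 + 0))) * (((if true then (\x.0) else (\y.8)) (\z.true)) * (let u = (if false then (\v.true) else (\w.false)) in 2)))
step 3: [delta@0.1.1] ((10 + (3 * 5)) * (((if true then (\x.0) else (\y.8)) (\z.true)) * (let u = (if false then (\v.true) else (\w.false)) in 2)))
step 4: [delta@0.1] ((10 + 15) * (((if true then (\x.0) else (\y.8)) (\z.true)) * (let u = (if false then (\v.true) else (\w.false)) in 2)))
step 5: [delta@0] (25 * (((if true then (\x.0) else (\y.8)) (\z.true)) * (let u = (if false then (\v.true) else (\w.false)) in 2)))
step 6: [if@1.0.0] (25 * (((\x.0) (\z.true)) * (let u = (if false then (\v.true) else (\w.false)) in 2)))
step 7: [beta@1.0] (25 * (0 * (let u = (if false then (\v.true) else (\w.false)) in 2)))
step 8: [let@1.1] (25 * (0 * 2))
step 9: [delta@1] (25 * 0)
step 10: [delta@root] 0

Answer: 0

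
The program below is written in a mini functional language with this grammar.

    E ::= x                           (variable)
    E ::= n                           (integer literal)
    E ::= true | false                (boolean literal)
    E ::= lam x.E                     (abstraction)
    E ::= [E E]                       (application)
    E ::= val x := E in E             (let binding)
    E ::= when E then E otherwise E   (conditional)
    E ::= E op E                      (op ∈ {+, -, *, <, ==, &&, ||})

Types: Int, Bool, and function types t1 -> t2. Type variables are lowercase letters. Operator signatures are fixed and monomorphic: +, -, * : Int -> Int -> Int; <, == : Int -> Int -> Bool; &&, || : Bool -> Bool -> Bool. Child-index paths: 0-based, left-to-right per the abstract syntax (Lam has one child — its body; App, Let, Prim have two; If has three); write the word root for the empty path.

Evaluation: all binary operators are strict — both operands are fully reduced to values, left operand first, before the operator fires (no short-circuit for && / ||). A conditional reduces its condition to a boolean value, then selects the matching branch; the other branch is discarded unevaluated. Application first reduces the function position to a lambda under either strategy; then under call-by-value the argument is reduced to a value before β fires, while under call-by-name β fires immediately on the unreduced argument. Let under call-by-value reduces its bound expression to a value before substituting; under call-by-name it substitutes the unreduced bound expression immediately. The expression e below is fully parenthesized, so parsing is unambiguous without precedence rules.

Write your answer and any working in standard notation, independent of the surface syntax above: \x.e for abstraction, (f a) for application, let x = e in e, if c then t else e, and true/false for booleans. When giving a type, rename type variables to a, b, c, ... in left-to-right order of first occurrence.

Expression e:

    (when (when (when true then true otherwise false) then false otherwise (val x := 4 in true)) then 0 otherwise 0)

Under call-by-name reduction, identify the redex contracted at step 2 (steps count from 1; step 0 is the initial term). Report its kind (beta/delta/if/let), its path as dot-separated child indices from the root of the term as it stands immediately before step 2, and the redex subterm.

Answer: if at 0 : (if true then false else (let x = 4 in true))

Working:
step 0: (if (if (if true then true else false) then false else (let x = 4 in true)) then 0 else 0)
step 1: [if@0.0] (if (if true then false else (let x = 4 in true)) then 0 else 0)
step 2: [if@0] (if false then 0 else 0)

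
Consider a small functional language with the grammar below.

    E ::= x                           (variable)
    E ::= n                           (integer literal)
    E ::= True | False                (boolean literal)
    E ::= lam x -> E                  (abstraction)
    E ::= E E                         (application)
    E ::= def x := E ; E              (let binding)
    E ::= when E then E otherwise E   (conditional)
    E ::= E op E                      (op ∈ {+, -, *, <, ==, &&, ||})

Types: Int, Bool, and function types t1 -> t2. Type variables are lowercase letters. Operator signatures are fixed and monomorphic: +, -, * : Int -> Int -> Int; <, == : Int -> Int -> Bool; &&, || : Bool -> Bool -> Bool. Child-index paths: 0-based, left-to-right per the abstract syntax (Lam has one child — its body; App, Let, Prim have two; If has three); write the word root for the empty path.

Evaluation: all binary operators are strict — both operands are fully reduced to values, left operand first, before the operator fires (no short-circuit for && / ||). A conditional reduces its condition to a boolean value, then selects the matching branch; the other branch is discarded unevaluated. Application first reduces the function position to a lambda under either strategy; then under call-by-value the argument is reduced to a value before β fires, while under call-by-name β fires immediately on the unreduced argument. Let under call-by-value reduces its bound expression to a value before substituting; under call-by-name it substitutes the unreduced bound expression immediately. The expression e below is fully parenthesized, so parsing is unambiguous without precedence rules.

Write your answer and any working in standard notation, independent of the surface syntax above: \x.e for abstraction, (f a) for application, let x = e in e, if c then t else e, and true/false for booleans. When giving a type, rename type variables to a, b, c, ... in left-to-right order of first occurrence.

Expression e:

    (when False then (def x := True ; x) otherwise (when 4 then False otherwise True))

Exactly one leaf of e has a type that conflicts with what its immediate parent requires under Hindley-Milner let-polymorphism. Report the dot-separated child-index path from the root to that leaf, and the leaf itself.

Derivation:
  unify Bool ~ Bool
let x : Bool
x : Bool
  unify Int ~ Bool
  FAIL: mismatch Int ~ Bool

Answer: 2.0 : 4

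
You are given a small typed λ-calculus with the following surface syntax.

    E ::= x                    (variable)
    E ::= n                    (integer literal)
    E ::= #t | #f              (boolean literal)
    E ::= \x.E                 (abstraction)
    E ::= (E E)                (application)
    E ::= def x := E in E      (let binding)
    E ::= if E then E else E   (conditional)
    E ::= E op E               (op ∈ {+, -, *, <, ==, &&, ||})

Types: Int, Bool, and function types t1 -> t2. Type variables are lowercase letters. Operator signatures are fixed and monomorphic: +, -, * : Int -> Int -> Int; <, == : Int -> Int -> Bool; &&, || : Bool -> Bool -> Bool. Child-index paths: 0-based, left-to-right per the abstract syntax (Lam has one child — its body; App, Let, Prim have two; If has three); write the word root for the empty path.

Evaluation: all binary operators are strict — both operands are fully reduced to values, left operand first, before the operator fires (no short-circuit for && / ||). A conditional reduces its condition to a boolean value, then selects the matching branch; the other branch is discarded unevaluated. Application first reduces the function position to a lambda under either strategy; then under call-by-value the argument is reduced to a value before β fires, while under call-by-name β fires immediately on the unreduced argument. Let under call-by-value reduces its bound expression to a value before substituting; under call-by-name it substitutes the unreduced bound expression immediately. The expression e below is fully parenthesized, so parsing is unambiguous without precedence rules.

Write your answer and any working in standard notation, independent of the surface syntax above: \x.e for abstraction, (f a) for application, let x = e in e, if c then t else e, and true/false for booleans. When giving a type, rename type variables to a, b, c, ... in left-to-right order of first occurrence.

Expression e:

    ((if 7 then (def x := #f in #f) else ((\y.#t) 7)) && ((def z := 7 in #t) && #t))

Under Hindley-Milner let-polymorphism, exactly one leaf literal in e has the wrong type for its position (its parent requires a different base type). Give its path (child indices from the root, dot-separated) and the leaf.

Answer: 0.0 : 7

Trace:
  unify Int ~ Bool
  FAIL: mismatch Int ~ Bool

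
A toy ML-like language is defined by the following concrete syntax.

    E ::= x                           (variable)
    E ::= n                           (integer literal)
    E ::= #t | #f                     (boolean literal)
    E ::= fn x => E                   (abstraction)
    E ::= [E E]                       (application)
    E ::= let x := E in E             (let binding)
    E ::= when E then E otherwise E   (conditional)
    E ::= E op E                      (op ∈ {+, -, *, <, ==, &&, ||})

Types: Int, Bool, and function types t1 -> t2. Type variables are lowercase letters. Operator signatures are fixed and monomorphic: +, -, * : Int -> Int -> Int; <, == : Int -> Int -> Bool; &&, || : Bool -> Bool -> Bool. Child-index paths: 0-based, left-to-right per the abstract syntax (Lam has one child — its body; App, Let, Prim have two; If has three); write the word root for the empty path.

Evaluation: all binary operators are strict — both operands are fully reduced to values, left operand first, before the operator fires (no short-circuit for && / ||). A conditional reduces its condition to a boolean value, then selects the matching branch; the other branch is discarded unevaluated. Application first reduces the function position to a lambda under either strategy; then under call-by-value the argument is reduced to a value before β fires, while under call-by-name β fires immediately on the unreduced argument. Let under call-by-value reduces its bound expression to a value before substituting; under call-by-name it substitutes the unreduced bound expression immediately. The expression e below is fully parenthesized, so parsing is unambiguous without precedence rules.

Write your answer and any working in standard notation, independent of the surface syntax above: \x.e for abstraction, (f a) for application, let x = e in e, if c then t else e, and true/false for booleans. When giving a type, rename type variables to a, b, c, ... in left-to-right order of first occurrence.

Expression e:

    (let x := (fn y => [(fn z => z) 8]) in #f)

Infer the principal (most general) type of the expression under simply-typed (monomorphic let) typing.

Working:
z : b
\z._ : b -> b
  unify b -> b ~ Int -> c
  unify b ~ Int
  unify Int ~ c
_ _ : Int
\y._ : a -> Int
let x : a -> Int

Answer: Bool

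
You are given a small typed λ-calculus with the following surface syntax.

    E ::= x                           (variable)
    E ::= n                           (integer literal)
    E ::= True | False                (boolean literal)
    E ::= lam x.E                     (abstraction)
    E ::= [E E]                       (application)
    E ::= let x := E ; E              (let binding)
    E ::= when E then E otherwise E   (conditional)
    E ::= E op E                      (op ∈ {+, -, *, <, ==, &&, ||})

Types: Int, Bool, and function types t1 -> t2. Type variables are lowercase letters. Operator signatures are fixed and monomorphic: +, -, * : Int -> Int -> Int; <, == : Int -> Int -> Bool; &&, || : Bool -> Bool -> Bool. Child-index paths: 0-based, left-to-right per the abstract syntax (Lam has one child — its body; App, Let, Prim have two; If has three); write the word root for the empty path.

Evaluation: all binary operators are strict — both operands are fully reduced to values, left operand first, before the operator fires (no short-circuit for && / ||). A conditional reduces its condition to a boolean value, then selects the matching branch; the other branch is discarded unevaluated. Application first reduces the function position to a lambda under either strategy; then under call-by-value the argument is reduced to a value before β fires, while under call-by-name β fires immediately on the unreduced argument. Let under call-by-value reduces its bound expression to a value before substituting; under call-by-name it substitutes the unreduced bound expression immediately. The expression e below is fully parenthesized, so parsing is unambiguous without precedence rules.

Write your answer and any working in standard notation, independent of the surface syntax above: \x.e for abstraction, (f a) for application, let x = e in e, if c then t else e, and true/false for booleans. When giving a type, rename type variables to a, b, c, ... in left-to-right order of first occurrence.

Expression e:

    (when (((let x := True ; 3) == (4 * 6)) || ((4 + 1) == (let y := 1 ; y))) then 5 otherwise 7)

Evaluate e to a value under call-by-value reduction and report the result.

Trace:
step 0: (if (((let x = true in 3) == (4 * 6)) || ((4 + 1) == (let y = 1 in y))) then 5 else 7)
step 1: [let@0.0.0] (if ((3 == (4 * 6)) || ((4 + 1) == (let y = 1 in y))) then 5 else 7)
step 2: [delta@0.0.1] (if ((3 == 24) || ((4 + 1) == (let y = 1 in y))) then 5 else 7)
step 3: [delta@0.0] (if (false || ((4 + 1) == (let y = 1 in y))) then 5 else 7)
step 4: [delta@0.1.0] (if (false || (5 == (let y = 1 in y))) then 5 else 7)
step 5: [let@0.1.1] (if (false || (5 == 1)) then 5 else 7)
step 6: [delta@0.1] (if (false || false) then 5 else 7)
step 7: [delta@0] (if false then 5 else 7)
step 8: [if@root] 7

Answer: 7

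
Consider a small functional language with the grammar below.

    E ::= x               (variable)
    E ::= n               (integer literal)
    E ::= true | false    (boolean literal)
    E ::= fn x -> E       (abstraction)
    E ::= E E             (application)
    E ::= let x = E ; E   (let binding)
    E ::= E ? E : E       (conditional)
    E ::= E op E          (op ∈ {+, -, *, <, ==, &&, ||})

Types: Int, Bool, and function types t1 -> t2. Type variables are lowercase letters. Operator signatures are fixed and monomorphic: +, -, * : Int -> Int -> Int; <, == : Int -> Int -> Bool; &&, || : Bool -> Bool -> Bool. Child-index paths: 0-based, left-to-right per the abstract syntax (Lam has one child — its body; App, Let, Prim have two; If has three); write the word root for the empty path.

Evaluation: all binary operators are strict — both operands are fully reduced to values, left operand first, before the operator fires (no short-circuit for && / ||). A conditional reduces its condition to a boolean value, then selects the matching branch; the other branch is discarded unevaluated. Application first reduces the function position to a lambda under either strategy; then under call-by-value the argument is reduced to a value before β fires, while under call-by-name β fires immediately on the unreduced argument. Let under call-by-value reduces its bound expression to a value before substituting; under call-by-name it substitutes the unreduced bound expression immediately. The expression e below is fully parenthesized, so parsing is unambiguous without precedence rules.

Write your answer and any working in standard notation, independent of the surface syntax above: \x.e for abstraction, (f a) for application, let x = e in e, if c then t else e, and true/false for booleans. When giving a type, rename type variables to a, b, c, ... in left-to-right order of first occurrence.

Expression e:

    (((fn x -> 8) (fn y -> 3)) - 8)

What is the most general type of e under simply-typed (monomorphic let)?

Derivation:
\x._ : a -> Int
\y._ : b -> Int
  unify a -> Int ~ (b -> Int) -> c
  unify a ~ b -> Int
  unify Int ~ c
_ _ : Int
  unify Int ~ Int
  unify Int ~ Int

Answer: Int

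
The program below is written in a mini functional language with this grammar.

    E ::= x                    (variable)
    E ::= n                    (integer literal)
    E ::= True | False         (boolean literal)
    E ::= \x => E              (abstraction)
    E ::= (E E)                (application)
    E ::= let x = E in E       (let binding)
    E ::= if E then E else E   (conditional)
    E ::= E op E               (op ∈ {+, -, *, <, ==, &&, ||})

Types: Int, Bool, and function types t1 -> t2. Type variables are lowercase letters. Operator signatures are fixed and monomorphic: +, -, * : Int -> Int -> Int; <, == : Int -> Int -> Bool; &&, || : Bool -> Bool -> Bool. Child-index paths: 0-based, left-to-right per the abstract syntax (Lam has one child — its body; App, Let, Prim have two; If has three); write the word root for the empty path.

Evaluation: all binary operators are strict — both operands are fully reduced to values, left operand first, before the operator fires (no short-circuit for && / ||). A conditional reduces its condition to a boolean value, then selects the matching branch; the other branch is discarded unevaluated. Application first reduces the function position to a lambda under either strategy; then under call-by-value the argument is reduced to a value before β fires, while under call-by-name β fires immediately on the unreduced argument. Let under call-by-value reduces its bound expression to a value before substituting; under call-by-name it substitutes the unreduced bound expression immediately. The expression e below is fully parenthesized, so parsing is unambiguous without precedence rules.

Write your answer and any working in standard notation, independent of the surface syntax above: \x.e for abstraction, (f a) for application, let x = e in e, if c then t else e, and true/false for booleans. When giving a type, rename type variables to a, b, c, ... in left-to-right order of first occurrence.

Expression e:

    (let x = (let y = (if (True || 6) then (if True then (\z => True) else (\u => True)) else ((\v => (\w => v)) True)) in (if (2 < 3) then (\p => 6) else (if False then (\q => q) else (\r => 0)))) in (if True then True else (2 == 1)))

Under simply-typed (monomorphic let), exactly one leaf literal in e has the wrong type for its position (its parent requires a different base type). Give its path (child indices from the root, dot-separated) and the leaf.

Derivation:
  unify Bool ~ Bool
  unify Int ~ Bool
  FAIL: mismatch Int ~ Bool

Answer: 0.0.0.1 : 6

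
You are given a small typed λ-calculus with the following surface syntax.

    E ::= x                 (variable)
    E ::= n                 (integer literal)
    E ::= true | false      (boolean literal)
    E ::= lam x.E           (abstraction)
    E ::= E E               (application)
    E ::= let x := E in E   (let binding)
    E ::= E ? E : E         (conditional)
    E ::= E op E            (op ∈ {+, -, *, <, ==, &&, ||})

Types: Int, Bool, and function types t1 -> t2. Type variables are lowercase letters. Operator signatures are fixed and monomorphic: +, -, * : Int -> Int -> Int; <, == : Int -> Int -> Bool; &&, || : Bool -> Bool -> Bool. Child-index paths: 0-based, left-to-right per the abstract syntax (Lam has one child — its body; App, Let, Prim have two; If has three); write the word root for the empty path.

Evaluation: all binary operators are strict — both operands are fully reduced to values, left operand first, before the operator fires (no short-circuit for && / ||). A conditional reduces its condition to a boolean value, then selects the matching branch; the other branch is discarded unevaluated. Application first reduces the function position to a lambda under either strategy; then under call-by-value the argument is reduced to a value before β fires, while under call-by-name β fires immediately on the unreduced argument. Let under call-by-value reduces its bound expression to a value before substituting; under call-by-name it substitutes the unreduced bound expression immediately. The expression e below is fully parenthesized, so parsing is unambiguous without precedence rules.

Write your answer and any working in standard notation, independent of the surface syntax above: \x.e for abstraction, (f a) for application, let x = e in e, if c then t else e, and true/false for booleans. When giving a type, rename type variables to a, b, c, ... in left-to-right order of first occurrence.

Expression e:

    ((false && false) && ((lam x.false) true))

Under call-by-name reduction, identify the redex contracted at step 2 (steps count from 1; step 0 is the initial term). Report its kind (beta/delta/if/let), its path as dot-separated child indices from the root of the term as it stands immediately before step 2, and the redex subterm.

Trace:
step 0: ((false && false) && ((\x.false) true))
step 1: [delta@0] (false && ((\x.false) true))
step 2: [beta@1] (false && false)

Answer: beta at 1 : ((\x.false) true)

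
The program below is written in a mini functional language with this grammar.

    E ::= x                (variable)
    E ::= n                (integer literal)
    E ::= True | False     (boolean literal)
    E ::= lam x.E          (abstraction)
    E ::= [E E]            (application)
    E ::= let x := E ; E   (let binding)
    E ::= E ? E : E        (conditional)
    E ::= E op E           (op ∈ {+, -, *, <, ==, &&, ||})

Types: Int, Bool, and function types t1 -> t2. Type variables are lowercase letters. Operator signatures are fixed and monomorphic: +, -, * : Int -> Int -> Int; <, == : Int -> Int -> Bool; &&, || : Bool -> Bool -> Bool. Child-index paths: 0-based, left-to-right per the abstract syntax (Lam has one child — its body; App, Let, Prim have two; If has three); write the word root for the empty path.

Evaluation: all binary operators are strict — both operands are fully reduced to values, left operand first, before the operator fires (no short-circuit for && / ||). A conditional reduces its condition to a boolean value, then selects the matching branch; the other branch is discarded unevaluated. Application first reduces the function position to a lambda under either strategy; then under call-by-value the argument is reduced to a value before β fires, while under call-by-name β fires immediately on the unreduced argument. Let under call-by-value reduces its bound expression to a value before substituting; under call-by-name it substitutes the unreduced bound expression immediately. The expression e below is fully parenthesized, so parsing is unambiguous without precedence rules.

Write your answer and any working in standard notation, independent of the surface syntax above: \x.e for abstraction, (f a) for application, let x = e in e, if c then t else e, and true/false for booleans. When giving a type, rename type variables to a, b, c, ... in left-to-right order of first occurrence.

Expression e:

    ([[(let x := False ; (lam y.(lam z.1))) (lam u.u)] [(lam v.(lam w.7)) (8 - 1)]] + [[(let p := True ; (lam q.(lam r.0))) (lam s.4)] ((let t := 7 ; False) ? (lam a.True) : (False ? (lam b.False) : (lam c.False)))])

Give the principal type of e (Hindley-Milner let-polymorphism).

Derivation:
let x : Bool
\z._ : b -> Int
\y._ : a -> b -> Int
u : c
\u._ : c -> c
  unify a -> b -> Int ~ (c -> c) -> d
  unify a ~ c -> c
  unify b -> Int ~ d
_ _ : b -> Int
\w._ : f -> Int
\v._ : e -> f -> Int
  unify Int ~ Int
  unify Int ~ Int
  unify e -> f -> Int ~ Int -> g
  unify e ~ Int
  unify f -> Int ~ g
_ _ : f -> Int
  unify b -> Int ~ (f -> Int) -> h
  unify b ~ f -> Int
  unify Int ~ h
_ _ : Int
  unify Int ~ Int
let p : Bool
\r._ : j -> Int
\q._ : i -> j -> Int
\s._ : k -> Int
  unify i -> j -> Int ~ (k -> Int) -> l
  unify i ~ k -> Int
  unify j -> Int ~ l
_ _ : j -> Int
let t : Int
  unify Bool ~ Bool
\a._ : m -> Bool
  unify Bool ~ Bool
\b._ : n -> Bool
\c._ : o -> Bool
  unify n -> Bool ~ o -> Bool
  unify n ~ o
  unify Bool ~ Bool
  unify m -> Bool ~ o -> Bool
  unify m ~ o
  unify Bool ~ Bool
  unify j -> Int ~ (o -> Bool) -> p
  unify j ~ o -> Bool
  unify Int ~ p
_ _ : Int
  unify Int ~ Int

Answer: Int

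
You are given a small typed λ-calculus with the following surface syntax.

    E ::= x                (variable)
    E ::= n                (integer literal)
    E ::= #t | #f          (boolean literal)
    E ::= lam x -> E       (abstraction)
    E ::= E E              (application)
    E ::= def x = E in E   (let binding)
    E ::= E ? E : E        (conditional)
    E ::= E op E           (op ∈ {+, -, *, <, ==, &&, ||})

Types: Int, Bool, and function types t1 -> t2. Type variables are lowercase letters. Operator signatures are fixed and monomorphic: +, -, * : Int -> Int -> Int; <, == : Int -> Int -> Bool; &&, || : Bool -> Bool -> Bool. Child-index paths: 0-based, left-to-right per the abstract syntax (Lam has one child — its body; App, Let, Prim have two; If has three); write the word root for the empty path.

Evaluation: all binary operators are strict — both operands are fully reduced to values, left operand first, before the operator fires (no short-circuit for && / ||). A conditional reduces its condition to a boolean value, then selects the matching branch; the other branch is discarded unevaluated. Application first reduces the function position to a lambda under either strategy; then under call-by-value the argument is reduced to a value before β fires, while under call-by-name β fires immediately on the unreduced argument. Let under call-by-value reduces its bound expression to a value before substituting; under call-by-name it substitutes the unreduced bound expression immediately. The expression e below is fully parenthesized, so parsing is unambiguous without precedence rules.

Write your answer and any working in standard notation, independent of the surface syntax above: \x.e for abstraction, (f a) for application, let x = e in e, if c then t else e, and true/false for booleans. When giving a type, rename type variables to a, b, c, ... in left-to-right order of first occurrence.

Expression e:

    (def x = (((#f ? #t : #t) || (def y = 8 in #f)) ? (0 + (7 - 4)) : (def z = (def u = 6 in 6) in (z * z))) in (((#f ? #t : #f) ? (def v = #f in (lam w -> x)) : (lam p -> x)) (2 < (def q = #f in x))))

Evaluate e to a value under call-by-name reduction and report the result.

Answer: 3

Derivation:
step 0: (let x = (if ((if false then true else true) || (let y = 8 in false)) then (0 + (7 - 4)) else (let z = (let u = 6 in 6) in (z * z))) in ((if (if false then true else false) then (let v = false in (\w.x)) else (\p.x)) (2 < (let q = false in x))))
step 1: [let@root] ((if (if false then true else false) then (let v = false in (\w.(if ((if false then true else true) || (let y = 8 in false)) then (0 + (7 - 4)) else (let z = (let u = 6 in 6) in (z * z))))) else (\p.(if ((if false then true else true) || (let y = 8 in false)) then (0 + (7 - 4)) else (let z = (let u = 6 in 6) in (z * z))))) (2 < (let q = false in (if ((if false then true else true) || (let y = 8 in false)) then (0 + (7 - 4)) else (let z = (let u = 6 in 6) in (z * z))))))
step 2: [if@0.0] ((if false then (let v = false in (\w.(if ((if false then true else true) || (let y = 8 in false)) then (0 + (7 - 4)) else (let z = (let u = 6 in 6) in (z * z))))) else (\p.(if ((if false then true else true) || (let y = 8 in false)) then (0 + (7 - 4)) else (let z = (let u = 6 in 6) in (z * z))))) (2 < (let q = false in (if ((if false then true else true) || (let y = 8 in false)) then (0 + (7 - 4)) else (let z = (let u = 6 in 6) in (z * z))))))
step 3: [if@0] ((\p.(if ((if false then true else true) || (let y = 8 in false)) then (0 + (7 - 4)) else (let z = (let u = 6 in 6) in (z * z)))) (2 < (let q = false in (if ((if false then true else true) || (let y = 8 in false)) then (0 + (7 - 4)) else (let z = (let u = 6 in 6) in (z * z))))))
step 4: [beta@root] (if ((if false then true else true) || (let y = 8 in false)) then (0 + (7 - 4)) else (let z = (let u = 6 in 6) in (z * z)))
step 5: [if@0.0] (if (true || (let y = 8 in false)) then (0 + (7 - 4)) else (let z = (let u = 6 in 6) in (z * z)))
step 6: [let@0.1] (if (true || false) then (0 + (7 - 4)) else (let z = (let u = 6 in 6) in (z * z)))
step 7: [delta@0] (if true then (0 + (7 - 4)) else (let z = (let u = 6 in 6) in (z * z)))
step 8: [if@root] (0 + (7 - 4))
step 9: [delta@1] (0 + 3)
step 10: [delta@root] 3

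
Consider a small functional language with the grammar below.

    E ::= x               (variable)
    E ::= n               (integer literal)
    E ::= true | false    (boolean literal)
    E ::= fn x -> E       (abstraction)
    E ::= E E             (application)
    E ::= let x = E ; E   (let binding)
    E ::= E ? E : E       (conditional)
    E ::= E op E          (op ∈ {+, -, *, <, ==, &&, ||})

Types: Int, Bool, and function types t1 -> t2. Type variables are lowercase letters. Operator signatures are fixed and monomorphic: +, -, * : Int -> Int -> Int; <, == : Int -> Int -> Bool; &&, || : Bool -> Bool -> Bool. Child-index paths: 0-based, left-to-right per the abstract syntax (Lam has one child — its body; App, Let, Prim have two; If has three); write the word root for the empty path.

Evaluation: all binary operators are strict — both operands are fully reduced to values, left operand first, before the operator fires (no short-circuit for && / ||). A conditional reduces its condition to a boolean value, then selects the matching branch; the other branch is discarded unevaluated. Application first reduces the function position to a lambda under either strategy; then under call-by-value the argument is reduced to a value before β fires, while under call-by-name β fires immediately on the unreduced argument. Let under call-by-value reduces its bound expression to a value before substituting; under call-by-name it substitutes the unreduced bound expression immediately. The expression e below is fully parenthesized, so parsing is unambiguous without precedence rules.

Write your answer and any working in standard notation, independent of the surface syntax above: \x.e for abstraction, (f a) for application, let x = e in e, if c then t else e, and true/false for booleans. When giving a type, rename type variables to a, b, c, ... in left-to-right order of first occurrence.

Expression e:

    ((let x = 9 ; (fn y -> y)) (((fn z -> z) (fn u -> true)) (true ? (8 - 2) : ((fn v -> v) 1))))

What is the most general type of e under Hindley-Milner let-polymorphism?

Answer: Bool

Derivation:
let x : Int
y : a
\y._ : a -> a
z : b
\z._ : b -> b
\u._ : c -> Bool
  unify b -> b ~ (c -> Bool) -> d
  unify b ~ c -> Bool
  unify c -> Bool ~ d
_ _ : c -> Bool
  unify Bool ~ Bool
  unify Int ~ Int
  unify Int ~ Int
v : e
\v._ : e -> e
  unify e -> e ~ Int -> f
  unify e ~ Int
  unify Int ~ f
_ _ : Int
  unify Int ~ Int
  unify c -> Bool ~ Int -> g
  unify c ~ Int
  unify Bool ~ g
_ _ : Bool
  unify a -> a ~ Bool -> h
  unify a ~ Bool
  unify Bool ~ h
_ _ : Bool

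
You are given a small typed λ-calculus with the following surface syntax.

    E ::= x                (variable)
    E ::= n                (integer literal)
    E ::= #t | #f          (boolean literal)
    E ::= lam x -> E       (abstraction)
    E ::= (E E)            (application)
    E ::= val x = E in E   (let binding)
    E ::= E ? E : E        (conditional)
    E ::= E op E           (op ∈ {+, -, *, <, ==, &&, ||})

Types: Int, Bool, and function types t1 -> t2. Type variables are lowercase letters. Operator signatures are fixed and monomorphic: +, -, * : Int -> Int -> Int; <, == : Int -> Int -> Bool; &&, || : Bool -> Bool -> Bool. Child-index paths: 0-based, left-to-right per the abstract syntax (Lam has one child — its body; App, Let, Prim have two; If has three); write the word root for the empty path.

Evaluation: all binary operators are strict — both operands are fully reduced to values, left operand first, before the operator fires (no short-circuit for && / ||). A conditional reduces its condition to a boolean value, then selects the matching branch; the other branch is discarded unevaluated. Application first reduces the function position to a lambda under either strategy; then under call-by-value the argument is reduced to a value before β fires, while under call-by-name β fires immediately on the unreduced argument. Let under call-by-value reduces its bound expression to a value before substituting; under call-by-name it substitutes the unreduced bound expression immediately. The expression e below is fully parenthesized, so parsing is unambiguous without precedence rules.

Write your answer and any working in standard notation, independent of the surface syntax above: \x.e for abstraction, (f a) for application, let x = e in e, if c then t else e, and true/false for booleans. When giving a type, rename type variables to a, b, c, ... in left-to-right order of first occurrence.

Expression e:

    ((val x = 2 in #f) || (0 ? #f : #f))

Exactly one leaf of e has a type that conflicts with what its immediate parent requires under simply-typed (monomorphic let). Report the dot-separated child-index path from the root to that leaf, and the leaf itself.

Working:
let x : Int
  unify Bool ~ Bool
  unify Int ~ Bool
  FAIL: mismatch Int ~ Bool

Answer: 1.0 : 0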